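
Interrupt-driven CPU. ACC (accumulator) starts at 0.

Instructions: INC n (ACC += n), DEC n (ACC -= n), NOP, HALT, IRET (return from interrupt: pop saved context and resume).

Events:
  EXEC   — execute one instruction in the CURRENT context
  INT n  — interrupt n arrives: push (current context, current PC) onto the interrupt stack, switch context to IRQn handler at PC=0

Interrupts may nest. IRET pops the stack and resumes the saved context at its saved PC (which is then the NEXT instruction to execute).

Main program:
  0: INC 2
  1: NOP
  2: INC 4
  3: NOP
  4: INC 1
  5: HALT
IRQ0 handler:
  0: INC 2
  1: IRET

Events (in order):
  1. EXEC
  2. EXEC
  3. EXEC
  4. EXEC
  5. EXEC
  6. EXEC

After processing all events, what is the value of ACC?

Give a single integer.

Answer: 7

Derivation:
Event 1 (EXEC): [MAIN] PC=0: INC 2 -> ACC=2
Event 2 (EXEC): [MAIN] PC=1: NOP
Event 3 (EXEC): [MAIN] PC=2: INC 4 -> ACC=6
Event 4 (EXEC): [MAIN] PC=3: NOP
Event 5 (EXEC): [MAIN] PC=4: INC 1 -> ACC=7
Event 6 (EXEC): [MAIN] PC=5: HALT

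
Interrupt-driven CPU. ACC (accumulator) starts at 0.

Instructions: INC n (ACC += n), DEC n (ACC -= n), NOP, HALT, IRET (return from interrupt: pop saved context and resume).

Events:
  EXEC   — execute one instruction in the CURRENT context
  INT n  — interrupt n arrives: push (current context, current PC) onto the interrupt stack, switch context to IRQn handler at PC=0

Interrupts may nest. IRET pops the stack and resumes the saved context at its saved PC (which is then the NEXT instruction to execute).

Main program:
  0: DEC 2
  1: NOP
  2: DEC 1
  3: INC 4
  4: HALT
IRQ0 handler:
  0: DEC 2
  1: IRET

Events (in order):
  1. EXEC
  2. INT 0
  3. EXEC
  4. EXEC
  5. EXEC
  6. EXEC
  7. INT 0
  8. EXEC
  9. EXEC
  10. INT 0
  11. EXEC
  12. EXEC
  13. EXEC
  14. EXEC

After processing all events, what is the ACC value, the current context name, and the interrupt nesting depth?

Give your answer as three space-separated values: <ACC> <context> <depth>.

Answer: -5 MAIN 0

Derivation:
Event 1 (EXEC): [MAIN] PC=0: DEC 2 -> ACC=-2
Event 2 (INT 0): INT 0 arrives: push (MAIN, PC=1), enter IRQ0 at PC=0 (depth now 1)
Event 3 (EXEC): [IRQ0] PC=0: DEC 2 -> ACC=-4
Event 4 (EXEC): [IRQ0] PC=1: IRET -> resume MAIN at PC=1 (depth now 0)
Event 5 (EXEC): [MAIN] PC=1: NOP
Event 6 (EXEC): [MAIN] PC=2: DEC 1 -> ACC=-5
Event 7 (INT 0): INT 0 arrives: push (MAIN, PC=3), enter IRQ0 at PC=0 (depth now 1)
Event 8 (EXEC): [IRQ0] PC=0: DEC 2 -> ACC=-7
Event 9 (EXEC): [IRQ0] PC=1: IRET -> resume MAIN at PC=3 (depth now 0)
Event 10 (INT 0): INT 0 arrives: push (MAIN, PC=3), enter IRQ0 at PC=0 (depth now 1)
Event 11 (EXEC): [IRQ0] PC=0: DEC 2 -> ACC=-9
Event 12 (EXEC): [IRQ0] PC=1: IRET -> resume MAIN at PC=3 (depth now 0)
Event 13 (EXEC): [MAIN] PC=3: INC 4 -> ACC=-5
Event 14 (EXEC): [MAIN] PC=4: HALT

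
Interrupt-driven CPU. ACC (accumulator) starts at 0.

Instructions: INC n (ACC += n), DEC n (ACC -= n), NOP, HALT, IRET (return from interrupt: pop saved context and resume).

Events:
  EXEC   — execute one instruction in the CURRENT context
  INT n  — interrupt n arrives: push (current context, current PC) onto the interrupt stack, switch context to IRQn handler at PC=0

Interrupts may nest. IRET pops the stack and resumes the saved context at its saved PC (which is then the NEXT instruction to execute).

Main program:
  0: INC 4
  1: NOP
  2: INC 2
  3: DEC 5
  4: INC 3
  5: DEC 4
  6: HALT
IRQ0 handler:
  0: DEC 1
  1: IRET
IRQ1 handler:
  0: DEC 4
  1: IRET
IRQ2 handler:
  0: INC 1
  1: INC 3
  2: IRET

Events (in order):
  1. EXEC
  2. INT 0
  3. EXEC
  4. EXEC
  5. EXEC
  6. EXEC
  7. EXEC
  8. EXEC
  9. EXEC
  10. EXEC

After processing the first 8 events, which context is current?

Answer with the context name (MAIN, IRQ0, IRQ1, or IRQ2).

Event 1 (EXEC): [MAIN] PC=0: INC 4 -> ACC=4
Event 2 (INT 0): INT 0 arrives: push (MAIN, PC=1), enter IRQ0 at PC=0 (depth now 1)
Event 3 (EXEC): [IRQ0] PC=0: DEC 1 -> ACC=3
Event 4 (EXEC): [IRQ0] PC=1: IRET -> resume MAIN at PC=1 (depth now 0)
Event 5 (EXEC): [MAIN] PC=1: NOP
Event 6 (EXEC): [MAIN] PC=2: INC 2 -> ACC=5
Event 7 (EXEC): [MAIN] PC=3: DEC 5 -> ACC=0
Event 8 (EXEC): [MAIN] PC=4: INC 3 -> ACC=3

Answer: MAIN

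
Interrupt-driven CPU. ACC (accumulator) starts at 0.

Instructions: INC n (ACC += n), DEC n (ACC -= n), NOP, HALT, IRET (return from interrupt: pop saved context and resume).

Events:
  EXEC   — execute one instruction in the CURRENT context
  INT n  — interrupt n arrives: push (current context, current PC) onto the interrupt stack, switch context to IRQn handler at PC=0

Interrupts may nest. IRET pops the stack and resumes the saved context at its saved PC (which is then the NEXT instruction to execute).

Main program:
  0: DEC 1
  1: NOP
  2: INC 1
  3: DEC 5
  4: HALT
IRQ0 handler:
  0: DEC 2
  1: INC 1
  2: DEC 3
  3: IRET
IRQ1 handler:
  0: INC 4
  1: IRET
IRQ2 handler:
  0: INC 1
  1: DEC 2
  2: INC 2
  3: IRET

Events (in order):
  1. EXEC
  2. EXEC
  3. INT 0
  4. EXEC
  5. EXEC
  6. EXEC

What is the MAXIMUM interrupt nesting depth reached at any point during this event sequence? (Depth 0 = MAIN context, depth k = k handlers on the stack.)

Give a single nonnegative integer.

Answer: 1

Derivation:
Event 1 (EXEC): [MAIN] PC=0: DEC 1 -> ACC=-1 [depth=0]
Event 2 (EXEC): [MAIN] PC=1: NOP [depth=0]
Event 3 (INT 0): INT 0 arrives: push (MAIN, PC=2), enter IRQ0 at PC=0 (depth now 1) [depth=1]
Event 4 (EXEC): [IRQ0] PC=0: DEC 2 -> ACC=-3 [depth=1]
Event 5 (EXEC): [IRQ0] PC=1: INC 1 -> ACC=-2 [depth=1]
Event 6 (EXEC): [IRQ0] PC=2: DEC 3 -> ACC=-5 [depth=1]
Max depth observed: 1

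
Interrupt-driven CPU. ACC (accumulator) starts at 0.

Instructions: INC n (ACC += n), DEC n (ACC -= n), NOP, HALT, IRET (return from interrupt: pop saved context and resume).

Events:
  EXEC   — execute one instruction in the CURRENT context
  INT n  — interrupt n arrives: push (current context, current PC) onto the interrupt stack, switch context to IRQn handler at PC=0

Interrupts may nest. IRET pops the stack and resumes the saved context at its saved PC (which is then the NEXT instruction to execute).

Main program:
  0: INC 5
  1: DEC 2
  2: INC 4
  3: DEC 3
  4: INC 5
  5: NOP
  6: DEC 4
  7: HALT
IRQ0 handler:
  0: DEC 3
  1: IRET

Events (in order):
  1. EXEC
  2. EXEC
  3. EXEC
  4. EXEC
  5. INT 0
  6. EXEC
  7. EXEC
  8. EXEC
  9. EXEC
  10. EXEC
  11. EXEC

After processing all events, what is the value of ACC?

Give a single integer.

Answer: 2

Derivation:
Event 1 (EXEC): [MAIN] PC=0: INC 5 -> ACC=5
Event 2 (EXEC): [MAIN] PC=1: DEC 2 -> ACC=3
Event 3 (EXEC): [MAIN] PC=2: INC 4 -> ACC=7
Event 4 (EXEC): [MAIN] PC=3: DEC 3 -> ACC=4
Event 5 (INT 0): INT 0 arrives: push (MAIN, PC=4), enter IRQ0 at PC=0 (depth now 1)
Event 6 (EXEC): [IRQ0] PC=0: DEC 3 -> ACC=1
Event 7 (EXEC): [IRQ0] PC=1: IRET -> resume MAIN at PC=4 (depth now 0)
Event 8 (EXEC): [MAIN] PC=4: INC 5 -> ACC=6
Event 9 (EXEC): [MAIN] PC=5: NOP
Event 10 (EXEC): [MAIN] PC=6: DEC 4 -> ACC=2
Event 11 (EXEC): [MAIN] PC=7: HALT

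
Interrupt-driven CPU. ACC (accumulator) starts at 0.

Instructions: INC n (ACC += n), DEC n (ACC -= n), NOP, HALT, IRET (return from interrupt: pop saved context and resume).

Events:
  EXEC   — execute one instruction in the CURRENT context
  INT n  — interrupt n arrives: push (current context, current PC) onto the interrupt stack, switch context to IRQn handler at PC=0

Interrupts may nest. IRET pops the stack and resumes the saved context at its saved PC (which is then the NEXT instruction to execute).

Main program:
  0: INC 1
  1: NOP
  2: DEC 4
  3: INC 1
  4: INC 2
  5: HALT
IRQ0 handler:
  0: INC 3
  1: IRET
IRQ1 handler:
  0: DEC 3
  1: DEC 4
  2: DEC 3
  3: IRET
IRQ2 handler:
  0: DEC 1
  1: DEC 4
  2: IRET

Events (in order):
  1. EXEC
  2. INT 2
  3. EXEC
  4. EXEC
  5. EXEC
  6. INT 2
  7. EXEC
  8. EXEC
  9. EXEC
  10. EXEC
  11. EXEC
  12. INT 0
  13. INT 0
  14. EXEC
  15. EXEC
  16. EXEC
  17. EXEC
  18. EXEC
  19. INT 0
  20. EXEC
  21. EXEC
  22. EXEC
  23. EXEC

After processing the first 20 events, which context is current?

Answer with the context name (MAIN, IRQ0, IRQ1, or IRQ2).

Answer: IRQ0

Derivation:
Event 1 (EXEC): [MAIN] PC=0: INC 1 -> ACC=1
Event 2 (INT 2): INT 2 arrives: push (MAIN, PC=1), enter IRQ2 at PC=0 (depth now 1)
Event 3 (EXEC): [IRQ2] PC=0: DEC 1 -> ACC=0
Event 4 (EXEC): [IRQ2] PC=1: DEC 4 -> ACC=-4
Event 5 (EXEC): [IRQ2] PC=2: IRET -> resume MAIN at PC=1 (depth now 0)
Event 6 (INT 2): INT 2 arrives: push (MAIN, PC=1), enter IRQ2 at PC=0 (depth now 1)
Event 7 (EXEC): [IRQ2] PC=0: DEC 1 -> ACC=-5
Event 8 (EXEC): [IRQ2] PC=1: DEC 4 -> ACC=-9
Event 9 (EXEC): [IRQ2] PC=2: IRET -> resume MAIN at PC=1 (depth now 0)
Event 10 (EXEC): [MAIN] PC=1: NOP
Event 11 (EXEC): [MAIN] PC=2: DEC 4 -> ACC=-13
Event 12 (INT 0): INT 0 arrives: push (MAIN, PC=3), enter IRQ0 at PC=0 (depth now 1)
Event 13 (INT 0): INT 0 arrives: push (IRQ0, PC=0), enter IRQ0 at PC=0 (depth now 2)
Event 14 (EXEC): [IRQ0] PC=0: INC 3 -> ACC=-10
Event 15 (EXEC): [IRQ0] PC=1: IRET -> resume IRQ0 at PC=0 (depth now 1)
Event 16 (EXEC): [IRQ0] PC=0: INC 3 -> ACC=-7
Event 17 (EXEC): [IRQ0] PC=1: IRET -> resume MAIN at PC=3 (depth now 0)
Event 18 (EXEC): [MAIN] PC=3: INC 1 -> ACC=-6
Event 19 (INT 0): INT 0 arrives: push (MAIN, PC=4), enter IRQ0 at PC=0 (depth now 1)
Event 20 (EXEC): [IRQ0] PC=0: INC 3 -> ACC=-3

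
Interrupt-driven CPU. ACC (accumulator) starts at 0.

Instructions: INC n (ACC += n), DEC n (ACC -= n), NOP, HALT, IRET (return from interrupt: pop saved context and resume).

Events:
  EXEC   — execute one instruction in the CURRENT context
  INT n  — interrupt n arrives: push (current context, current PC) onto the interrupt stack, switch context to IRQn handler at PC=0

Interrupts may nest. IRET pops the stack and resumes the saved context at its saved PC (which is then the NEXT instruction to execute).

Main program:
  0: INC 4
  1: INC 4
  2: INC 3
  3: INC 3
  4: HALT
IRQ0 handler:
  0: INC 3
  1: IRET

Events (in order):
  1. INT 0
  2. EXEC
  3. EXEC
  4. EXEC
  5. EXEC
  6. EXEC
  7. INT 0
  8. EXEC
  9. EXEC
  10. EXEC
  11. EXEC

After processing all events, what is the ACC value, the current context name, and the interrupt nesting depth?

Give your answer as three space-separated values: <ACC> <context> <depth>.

Event 1 (INT 0): INT 0 arrives: push (MAIN, PC=0), enter IRQ0 at PC=0 (depth now 1)
Event 2 (EXEC): [IRQ0] PC=0: INC 3 -> ACC=3
Event 3 (EXEC): [IRQ0] PC=1: IRET -> resume MAIN at PC=0 (depth now 0)
Event 4 (EXEC): [MAIN] PC=0: INC 4 -> ACC=7
Event 5 (EXEC): [MAIN] PC=1: INC 4 -> ACC=11
Event 6 (EXEC): [MAIN] PC=2: INC 3 -> ACC=14
Event 7 (INT 0): INT 0 arrives: push (MAIN, PC=3), enter IRQ0 at PC=0 (depth now 1)
Event 8 (EXEC): [IRQ0] PC=0: INC 3 -> ACC=17
Event 9 (EXEC): [IRQ0] PC=1: IRET -> resume MAIN at PC=3 (depth now 0)
Event 10 (EXEC): [MAIN] PC=3: INC 3 -> ACC=20
Event 11 (EXEC): [MAIN] PC=4: HALT

Answer: 20 MAIN 0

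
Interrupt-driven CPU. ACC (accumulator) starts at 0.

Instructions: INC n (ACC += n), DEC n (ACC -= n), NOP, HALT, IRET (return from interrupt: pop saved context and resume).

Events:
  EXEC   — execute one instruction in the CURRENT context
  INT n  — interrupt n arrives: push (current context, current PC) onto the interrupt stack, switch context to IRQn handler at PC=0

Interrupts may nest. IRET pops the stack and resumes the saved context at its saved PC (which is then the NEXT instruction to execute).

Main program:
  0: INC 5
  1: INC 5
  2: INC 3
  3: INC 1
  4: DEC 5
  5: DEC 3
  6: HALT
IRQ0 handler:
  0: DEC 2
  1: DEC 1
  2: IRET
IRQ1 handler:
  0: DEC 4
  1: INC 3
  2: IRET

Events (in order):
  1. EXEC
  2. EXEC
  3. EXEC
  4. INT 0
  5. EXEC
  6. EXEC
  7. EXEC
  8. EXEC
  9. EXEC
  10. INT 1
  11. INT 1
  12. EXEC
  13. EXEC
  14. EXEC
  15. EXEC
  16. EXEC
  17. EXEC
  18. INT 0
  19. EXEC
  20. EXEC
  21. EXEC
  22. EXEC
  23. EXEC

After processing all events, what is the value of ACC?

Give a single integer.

Answer: -2

Derivation:
Event 1 (EXEC): [MAIN] PC=0: INC 5 -> ACC=5
Event 2 (EXEC): [MAIN] PC=1: INC 5 -> ACC=10
Event 3 (EXEC): [MAIN] PC=2: INC 3 -> ACC=13
Event 4 (INT 0): INT 0 arrives: push (MAIN, PC=3), enter IRQ0 at PC=0 (depth now 1)
Event 5 (EXEC): [IRQ0] PC=0: DEC 2 -> ACC=11
Event 6 (EXEC): [IRQ0] PC=1: DEC 1 -> ACC=10
Event 7 (EXEC): [IRQ0] PC=2: IRET -> resume MAIN at PC=3 (depth now 0)
Event 8 (EXEC): [MAIN] PC=3: INC 1 -> ACC=11
Event 9 (EXEC): [MAIN] PC=4: DEC 5 -> ACC=6
Event 10 (INT 1): INT 1 arrives: push (MAIN, PC=5), enter IRQ1 at PC=0 (depth now 1)
Event 11 (INT 1): INT 1 arrives: push (IRQ1, PC=0), enter IRQ1 at PC=0 (depth now 2)
Event 12 (EXEC): [IRQ1] PC=0: DEC 4 -> ACC=2
Event 13 (EXEC): [IRQ1] PC=1: INC 3 -> ACC=5
Event 14 (EXEC): [IRQ1] PC=2: IRET -> resume IRQ1 at PC=0 (depth now 1)
Event 15 (EXEC): [IRQ1] PC=0: DEC 4 -> ACC=1
Event 16 (EXEC): [IRQ1] PC=1: INC 3 -> ACC=4
Event 17 (EXEC): [IRQ1] PC=2: IRET -> resume MAIN at PC=5 (depth now 0)
Event 18 (INT 0): INT 0 arrives: push (MAIN, PC=5), enter IRQ0 at PC=0 (depth now 1)
Event 19 (EXEC): [IRQ0] PC=0: DEC 2 -> ACC=2
Event 20 (EXEC): [IRQ0] PC=1: DEC 1 -> ACC=1
Event 21 (EXEC): [IRQ0] PC=2: IRET -> resume MAIN at PC=5 (depth now 0)
Event 22 (EXEC): [MAIN] PC=5: DEC 3 -> ACC=-2
Event 23 (EXEC): [MAIN] PC=6: HALT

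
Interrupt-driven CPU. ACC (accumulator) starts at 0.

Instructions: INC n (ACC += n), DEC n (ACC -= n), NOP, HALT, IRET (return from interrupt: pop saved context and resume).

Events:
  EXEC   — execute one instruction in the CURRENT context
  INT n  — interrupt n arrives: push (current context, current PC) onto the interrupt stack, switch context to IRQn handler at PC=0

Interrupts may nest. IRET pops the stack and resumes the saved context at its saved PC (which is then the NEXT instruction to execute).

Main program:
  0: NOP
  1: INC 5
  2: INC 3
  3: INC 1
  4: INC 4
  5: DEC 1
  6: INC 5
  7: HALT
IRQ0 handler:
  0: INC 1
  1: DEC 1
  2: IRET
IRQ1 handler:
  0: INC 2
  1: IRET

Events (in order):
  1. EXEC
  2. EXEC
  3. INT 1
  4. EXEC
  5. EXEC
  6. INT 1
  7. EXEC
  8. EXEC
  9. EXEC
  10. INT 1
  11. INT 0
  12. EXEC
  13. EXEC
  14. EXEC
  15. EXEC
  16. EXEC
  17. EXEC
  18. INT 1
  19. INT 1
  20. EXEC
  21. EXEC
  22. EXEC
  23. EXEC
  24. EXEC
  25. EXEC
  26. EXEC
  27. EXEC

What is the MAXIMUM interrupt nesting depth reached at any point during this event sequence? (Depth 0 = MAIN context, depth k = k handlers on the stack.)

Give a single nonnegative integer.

Answer: 2

Derivation:
Event 1 (EXEC): [MAIN] PC=0: NOP [depth=0]
Event 2 (EXEC): [MAIN] PC=1: INC 5 -> ACC=5 [depth=0]
Event 3 (INT 1): INT 1 arrives: push (MAIN, PC=2), enter IRQ1 at PC=0 (depth now 1) [depth=1]
Event 4 (EXEC): [IRQ1] PC=0: INC 2 -> ACC=7 [depth=1]
Event 5 (EXEC): [IRQ1] PC=1: IRET -> resume MAIN at PC=2 (depth now 0) [depth=0]
Event 6 (INT 1): INT 1 arrives: push (MAIN, PC=2), enter IRQ1 at PC=0 (depth now 1) [depth=1]
Event 7 (EXEC): [IRQ1] PC=0: INC 2 -> ACC=9 [depth=1]
Event 8 (EXEC): [IRQ1] PC=1: IRET -> resume MAIN at PC=2 (depth now 0) [depth=0]
Event 9 (EXEC): [MAIN] PC=2: INC 3 -> ACC=12 [depth=0]
Event 10 (INT 1): INT 1 arrives: push (MAIN, PC=3), enter IRQ1 at PC=0 (depth now 1) [depth=1]
Event 11 (INT 0): INT 0 arrives: push (IRQ1, PC=0), enter IRQ0 at PC=0 (depth now 2) [depth=2]
Event 12 (EXEC): [IRQ0] PC=0: INC 1 -> ACC=13 [depth=2]
Event 13 (EXEC): [IRQ0] PC=1: DEC 1 -> ACC=12 [depth=2]
Event 14 (EXEC): [IRQ0] PC=2: IRET -> resume IRQ1 at PC=0 (depth now 1) [depth=1]
Event 15 (EXEC): [IRQ1] PC=0: INC 2 -> ACC=14 [depth=1]
Event 16 (EXEC): [IRQ1] PC=1: IRET -> resume MAIN at PC=3 (depth now 0) [depth=0]
Event 17 (EXEC): [MAIN] PC=3: INC 1 -> ACC=15 [depth=0]
Event 18 (INT 1): INT 1 arrives: push (MAIN, PC=4), enter IRQ1 at PC=0 (depth now 1) [depth=1]
Event 19 (INT 1): INT 1 arrives: push (IRQ1, PC=0), enter IRQ1 at PC=0 (depth now 2) [depth=2]
Event 20 (EXEC): [IRQ1] PC=0: INC 2 -> ACC=17 [depth=2]
Event 21 (EXEC): [IRQ1] PC=1: IRET -> resume IRQ1 at PC=0 (depth now 1) [depth=1]
Event 22 (EXEC): [IRQ1] PC=0: INC 2 -> ACC=19 [depth=1]
Event 23 (EXEC): [IRQ1] PC=1: IRET -> resume MAIN at PC=4 (depth now 0) [depth=0]
Event 24 (EXEC): [MAIN] PC=4: INC 4 -> ACC=23 [depth=0]
Event 25 (EXEC): [MAIN] PC=5: DEC 1 -> ACC=22 [depth=0]
Event 26 (EXEC): [MAIN] PC=6: INC 5 -> ACC=27 [depth=0]
Event 27 (EXEC): [MAIN] PC=7: HALT [depth=0]
Max depth observed: 2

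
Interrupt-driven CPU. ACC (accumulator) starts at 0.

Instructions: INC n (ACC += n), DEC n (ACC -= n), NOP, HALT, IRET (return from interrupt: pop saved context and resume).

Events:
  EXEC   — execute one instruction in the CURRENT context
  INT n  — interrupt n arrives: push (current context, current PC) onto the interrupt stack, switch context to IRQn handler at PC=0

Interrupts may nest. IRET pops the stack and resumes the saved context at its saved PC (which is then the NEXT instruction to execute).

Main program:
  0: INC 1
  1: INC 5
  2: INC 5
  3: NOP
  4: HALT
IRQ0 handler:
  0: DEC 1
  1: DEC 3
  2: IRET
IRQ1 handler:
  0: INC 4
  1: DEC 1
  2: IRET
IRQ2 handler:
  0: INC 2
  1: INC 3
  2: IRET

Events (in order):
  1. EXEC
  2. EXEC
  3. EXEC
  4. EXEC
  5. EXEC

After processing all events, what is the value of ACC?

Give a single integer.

Event 1 (EXEC): [MAIN] PC=0: INC 1 -> ACC=1
Event 2 (EXEC): [MAIN] PC=1: INC 5 -> ACC=6
Event 3 (EXEC): [MAIN] PC=2: INC 5 -> ACC=11
Event 4 (EXEC): [MAIN] PC=3: NOP
Event 5 (EXEC): [MAIN] PC=4: HALT

Answer: 11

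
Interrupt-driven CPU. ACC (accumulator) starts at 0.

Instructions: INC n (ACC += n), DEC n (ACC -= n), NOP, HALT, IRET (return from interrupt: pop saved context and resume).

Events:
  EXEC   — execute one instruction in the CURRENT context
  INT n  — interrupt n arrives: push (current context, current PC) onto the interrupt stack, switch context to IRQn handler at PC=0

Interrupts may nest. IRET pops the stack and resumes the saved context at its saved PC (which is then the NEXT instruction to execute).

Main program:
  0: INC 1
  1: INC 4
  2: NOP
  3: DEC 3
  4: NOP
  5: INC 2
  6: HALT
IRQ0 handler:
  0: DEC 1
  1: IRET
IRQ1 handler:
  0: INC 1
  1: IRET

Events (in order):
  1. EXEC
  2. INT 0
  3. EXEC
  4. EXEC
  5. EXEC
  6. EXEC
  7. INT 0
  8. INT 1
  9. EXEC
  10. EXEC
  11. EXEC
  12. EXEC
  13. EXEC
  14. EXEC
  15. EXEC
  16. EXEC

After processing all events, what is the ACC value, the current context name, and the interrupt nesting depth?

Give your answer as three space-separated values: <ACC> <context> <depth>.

Event 1 (EXEC): [MAIN] PC=0: INC 1 -> ACC=1
Event 2 (INT 0): INT 0 arrives: push (MAIN, PC=1), enter IRQ0 at PC=0 (depth now 1)
Event 3 (EXEC): [IRQ0] PC=0: DEC 1 -> ACC=0
Event 4 (EXEC): [IRQ0] PC=1: IRET -> resume MAIN at PC=1 (depth now 0)
Event 5 (EXEC): [MAIN] PC=1: INC 4 -> ACC=4
Event 6 (EXEC): [MAIN] PC=2: NOP
Event 7 (INT 0): INT 0 arrives: push (MAIN, PC=3), enter IRQ0 at PC=0 (depth now 1)
Event 8 (INT 1): INT 1 arrives: push (IRQ0, PC=0), enter IRQ1 at PC=0 (depth now 2)
Event 9 (EXEC): [IRQ1] PC=0: INC 1 -> ACC=5
Event 10 (EXEC): [IRQ1] PC=1: IRET -> resume IRQ0 at PC=0 (depth now 1)
Event 11 (EXEC): [IRQ0] PC=0: DEC 1 -> ACC=4
Event 12 (EXEC): [IRQ0] PC=1: IRET -> resume MAIN at PC=3 (depth now 0)
Event 13 (EXEC): [MAIN] PC=3: DEC 3 -> ACC=1
Event 14 (EXEC): [MAIN] PC=4: NOP
Event 15 (EXEC): [MAIN] PC=5: INC 2 -> ACC=3
Event 16 (EXEC): [MAIN] PC=6: HALT

Answer: 3 MAIN 0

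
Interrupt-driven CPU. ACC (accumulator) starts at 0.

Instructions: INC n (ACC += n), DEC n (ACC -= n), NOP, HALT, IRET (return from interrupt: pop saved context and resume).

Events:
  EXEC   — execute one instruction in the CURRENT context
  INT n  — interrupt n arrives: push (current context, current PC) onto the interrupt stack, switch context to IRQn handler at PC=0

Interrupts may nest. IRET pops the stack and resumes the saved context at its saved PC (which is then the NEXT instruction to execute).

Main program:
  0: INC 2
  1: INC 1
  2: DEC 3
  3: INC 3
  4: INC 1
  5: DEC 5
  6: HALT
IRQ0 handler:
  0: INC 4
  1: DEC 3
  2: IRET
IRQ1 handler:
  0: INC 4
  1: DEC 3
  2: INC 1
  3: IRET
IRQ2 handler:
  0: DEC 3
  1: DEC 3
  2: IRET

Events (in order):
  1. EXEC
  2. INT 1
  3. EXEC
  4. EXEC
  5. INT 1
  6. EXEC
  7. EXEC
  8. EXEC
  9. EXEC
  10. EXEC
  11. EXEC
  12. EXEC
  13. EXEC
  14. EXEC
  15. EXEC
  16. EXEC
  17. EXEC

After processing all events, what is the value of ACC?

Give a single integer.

Answer: 3

Derivation:
Event 1 (EXEC): [MAIN] PC=0: INC 2 -> ACC=2
Event 2 (INT 1): INT 1 arrives: push (MAIN, PC=1), enter IRQ1 at PC=0 (depth now 1)
Event 3 (EXEC): [IRQ1] PC=0: INC 4 -> ACC=6
Event 4 (EXEC): [IRQ1] PC=1: DEC 3 -> ACC=3
Event 5 (INT 1): INT 1 arrives: push (IRQ1, PC=2), enter IRQ1 at PC=0 (depth now 2)
Event 6 (EXEC): [IRQ1] PC=0: INC 4 -> ACC=7
Event 7 (EXEC): [IRQ1] PC=1: DEC 3 -> ACC=4
Event 8 (EXEC): [IRQ1] PC=2: INC 1 -> ACC=5
Event 9 (EXEC): [IRQ1] PC=3: IRET -> resume IRQ1 at PC=2 (depth now 1)
Event 10 (EXEC): [IRQ1] PC=2: INC 1 -> ACC=6
Event 11 (EXEC): [IRQ1] PC=3: IRET -> resume MAIN at PC=1 (depth now 0)
Event 12 (EXEC): [MAIN] PC=1: INC 1 -> ACC=7
Event 13 (EXEC): [MAIN] PC=2: DEC 3 -> ACC=4
Event 14 (EXEC): [MAIN] PC=3: INC 3 -> ACC=7
Event 15 (EXEC): [MAIN] PC=4: INC 1 -> ACC=8
Event 16 (EXEC): [MAIN] PC=5: DEC 5 -> ACC=3
Event 17 (EXEC): [MAIN] PC=6: HALT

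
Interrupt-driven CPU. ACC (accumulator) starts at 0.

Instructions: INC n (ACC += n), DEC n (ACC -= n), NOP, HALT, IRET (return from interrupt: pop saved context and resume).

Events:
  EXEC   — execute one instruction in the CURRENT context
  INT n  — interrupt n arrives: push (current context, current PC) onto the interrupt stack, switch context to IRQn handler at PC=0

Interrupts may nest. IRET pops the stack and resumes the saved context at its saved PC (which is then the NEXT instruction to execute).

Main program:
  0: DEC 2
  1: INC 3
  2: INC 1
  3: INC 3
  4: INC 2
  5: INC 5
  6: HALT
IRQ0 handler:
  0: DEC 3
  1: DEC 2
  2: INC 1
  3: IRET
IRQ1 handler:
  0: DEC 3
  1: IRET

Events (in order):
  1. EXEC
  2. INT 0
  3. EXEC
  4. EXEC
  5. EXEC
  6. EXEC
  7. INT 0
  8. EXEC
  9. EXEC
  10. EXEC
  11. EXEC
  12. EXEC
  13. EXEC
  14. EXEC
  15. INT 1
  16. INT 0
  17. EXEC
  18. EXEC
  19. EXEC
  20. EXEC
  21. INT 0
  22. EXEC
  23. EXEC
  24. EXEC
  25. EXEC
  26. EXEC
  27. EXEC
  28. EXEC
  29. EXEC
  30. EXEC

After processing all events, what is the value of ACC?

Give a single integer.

Answer: -7

Derivation:
Event 1 (EXEC): [MAIN] PC=0: DEC 2 -> ACC=-2
Event 2 (INT 0): INT 0 arrives: push (MAIN, PC=1), enter IRQ0 at PC=0 (depth now 1)
Event 3 (EXEC): [IRQ0] PC=0: DEC 3 -> ACC=-5
Event 4 (EXEC): [IRQ0] PC=1: DEC 2 -> ACC=-7
Event 5 (EXEC): [IRQ0] PC=2: INC 1 -> ACC=-6
Event 6 (EXEC): [IRQ0] PC=3: IRET -> resume MAIN at PC=1 (depth now 0)
Event 7 (INT 0): INT 0 arrives: push (MAIN, PC=1), enter IRQ0 at PC=0 (depth now 1)
Event 8 (EXEC): [IRQ0] PC=0: DEC 3 -> ACC=-9
Event 9 (EXEC): [IRQ0] PC=1: DEC 2 -> ACC=-11
Event 10 (EXEC): [IRQ0] PC=2: INC 1 -> ACC=-10
Event 11 (EXEC): [IRQ0] PC=3: IRET -> resume MAIN at PC=1 (depth now 0)
Event 12 (EXEC): [MAIN] PC=1: INC 3 -> ACC=-7
Event 13 (EXEC): [MAIN] PC=2: INC 1 -> ACC=-6
Event 14 (EXEC): [MAIN] PC=3: INC 3 -> ACC=-3
Event 15 (INT 1): INT 1 arrives: push (MAIN, PC=4), enter IRQ1 at PC=0 (depth now 1)
Event 16 (INT 0): INT 0 arrives: push (IRQ1, PC=0), enter IRQ0 at PC=0 (depth now 2)
Event 17 (EXEC): [IRQ0] PC=0: DEC 3 -> ACC=-6
Event 18 (EXEC): [IRQ0] PC=1: DEC 2 -> ACC=-8
Event 19 (EXEC): [IRQ0] PC=2: INC 1 -> ACC=-7
Event 20 (EXEC): [IRQ0] PC=3: IRET -> resume IRQ1 at PC=0 (depth now 1)
Event 21 (INT 0): INT 0 arrives: push (IRQ1, PC=0), enter IRQ0 at PC=0 (depth now 2)
Event 22 (EXEC): [IRQ0] PC=0: DEC 3 -> ACC=-10
Event 23 (EXEC): [IRQ0] PC=1: DEC 2 -> ACC=-12
Event 24 (EXEC): [IRQ0] PC=2: INC 1 -> ACC=-11
Event 25 (EXEC): [IRQ0] PC=3: IRET -> resume IRQ1 at PC=0 (depth now 1)
Event 26 (EXEC): [IRQ1] PC=0: DEC 3 -> ACC=-14
Event 27 (EXEC): [IRQ1] PC=1: IRET -> resume MAIN at PC=4 (depth now 0)
Event 28 (EXEC): [MAIN] PC=4: INC 2 -> ACC=-12
Event 29 (EXEC): [MAIN] PC=5: INC 5 -> ACC=-7
Event 30 (EXEC): [MAIN] PC=6: HALT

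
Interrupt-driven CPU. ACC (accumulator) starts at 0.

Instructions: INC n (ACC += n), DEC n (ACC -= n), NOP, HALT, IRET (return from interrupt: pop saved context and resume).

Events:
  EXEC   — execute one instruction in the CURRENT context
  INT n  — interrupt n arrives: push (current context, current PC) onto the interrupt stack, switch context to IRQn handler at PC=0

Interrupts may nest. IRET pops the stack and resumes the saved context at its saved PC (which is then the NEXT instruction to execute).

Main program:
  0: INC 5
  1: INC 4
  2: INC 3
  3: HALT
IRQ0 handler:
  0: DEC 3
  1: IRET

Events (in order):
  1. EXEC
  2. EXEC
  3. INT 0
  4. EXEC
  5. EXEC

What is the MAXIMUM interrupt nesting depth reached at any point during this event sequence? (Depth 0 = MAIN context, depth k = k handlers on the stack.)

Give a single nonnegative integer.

Answer: 1

Derivation:
Event 1 (EXEC): [MAIN] PC=0: INC 5 -> ACC=5 [depth=0]
Event 2 (EXEC): [MAIN] PC=1: INC 4 -> ACC=9 [depth=0]
Event 3 (INT 0): INT 0 arrives: push (MAIN, PC=2), enter IRQ0 at PC=0 (depth now 1) [depth=1]
Event 4 (EXEC): [IRQ0] PC=0: DEC 3 -> ACC=6 [depth=1]
Event 5 (EXEC): [IRQ0] PC=1: IRET -> resume MAIN at PC=2 (depth now 0) [depth=0]
Max depth observed: 1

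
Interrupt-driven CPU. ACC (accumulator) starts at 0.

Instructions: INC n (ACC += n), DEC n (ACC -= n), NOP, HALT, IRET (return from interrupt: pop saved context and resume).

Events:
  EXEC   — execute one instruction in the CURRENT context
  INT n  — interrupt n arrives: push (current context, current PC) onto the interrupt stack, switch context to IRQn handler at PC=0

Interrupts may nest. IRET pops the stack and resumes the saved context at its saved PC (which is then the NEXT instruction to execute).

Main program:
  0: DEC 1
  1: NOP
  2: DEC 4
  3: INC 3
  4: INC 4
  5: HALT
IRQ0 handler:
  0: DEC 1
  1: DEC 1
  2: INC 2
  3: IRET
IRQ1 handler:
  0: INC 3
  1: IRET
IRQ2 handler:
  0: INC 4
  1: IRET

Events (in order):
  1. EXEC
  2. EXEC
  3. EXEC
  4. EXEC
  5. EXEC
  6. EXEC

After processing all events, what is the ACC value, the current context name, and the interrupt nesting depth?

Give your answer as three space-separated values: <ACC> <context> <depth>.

Answer: 2 MAIN 0

Derivation:
Event 1 (EXEC): [MAIN] PC=0: DEC 1 -> ACC=-1
Event 2 (EXEC): [MAIN] PC=1: NOP
Event 3 (EXEC): [MAIN] PC=2: DEC 4 -> ACC=-5
Event 4 (EXEC): [MAIN] PC=3: INC 3 -> ACC=-2
Event 5 (EXEC): [MAIN] PC=4: INC 4 -> ACC=2
Event 6 (EXEC): [MAIN] PC=5: HALT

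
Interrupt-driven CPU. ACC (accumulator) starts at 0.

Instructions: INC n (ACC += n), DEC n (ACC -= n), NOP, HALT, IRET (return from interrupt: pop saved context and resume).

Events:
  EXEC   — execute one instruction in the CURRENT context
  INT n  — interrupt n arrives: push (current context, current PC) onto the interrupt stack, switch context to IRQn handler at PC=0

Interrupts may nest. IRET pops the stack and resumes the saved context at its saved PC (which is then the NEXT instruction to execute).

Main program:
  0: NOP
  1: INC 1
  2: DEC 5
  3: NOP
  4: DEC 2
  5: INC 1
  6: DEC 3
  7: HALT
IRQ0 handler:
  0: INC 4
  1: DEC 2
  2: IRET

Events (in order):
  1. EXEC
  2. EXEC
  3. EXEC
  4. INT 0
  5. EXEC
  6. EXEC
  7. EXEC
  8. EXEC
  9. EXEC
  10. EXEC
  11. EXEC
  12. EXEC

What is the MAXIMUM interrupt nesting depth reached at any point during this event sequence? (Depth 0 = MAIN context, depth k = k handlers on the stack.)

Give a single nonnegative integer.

Event 1 (EXEC): [MAIN] PC=0: NOP [depth=0]
Event 2 (EXEC): [MAIN] PC=1: INC 1 -> ACC=1 [depth=0]
Event 3 (EXEC): [MAIN] PC=2: DEC 5 -> ACC=-4 [depth=0]
Event 4 (INT 0): INT 0 arrives: push (MAIN, PC=3), enter IRQ0 at PC=0 (depth now 1) [depth=1]
Event 5 (EXEC): [IRQ0] PC=0: INC 4 -> ACC=0 [depth=1]
Event 6 (EXEC): [IRQ0] PC=1: DEC 2 -> ACC=-2 [depth=1]
Event 7 (EXEC): [IRQ0] PC=2: IRET -> resume MAIN at PC=3 (depth now 0) [depth=0]
Event 8 (EXEC): [MAIN] PC=3: NOP [depth=0]
Event 9 (EXEC): [MAIN] PC=4: DEC 2 -> ACC=-4 [depth=0]
Event 10 (EXEC): [MAIN] PC=5: INC 1 -> ACC=-3 [depth=0]
Event 11 (EXEC): [MAIN] PC=6: DEC 3 -> ACC=-6 [depth=0]
Event 12 (EXEC): [MAIN] PC=7: HALT [depth=0]
Max depth observed: 1

Answer: 1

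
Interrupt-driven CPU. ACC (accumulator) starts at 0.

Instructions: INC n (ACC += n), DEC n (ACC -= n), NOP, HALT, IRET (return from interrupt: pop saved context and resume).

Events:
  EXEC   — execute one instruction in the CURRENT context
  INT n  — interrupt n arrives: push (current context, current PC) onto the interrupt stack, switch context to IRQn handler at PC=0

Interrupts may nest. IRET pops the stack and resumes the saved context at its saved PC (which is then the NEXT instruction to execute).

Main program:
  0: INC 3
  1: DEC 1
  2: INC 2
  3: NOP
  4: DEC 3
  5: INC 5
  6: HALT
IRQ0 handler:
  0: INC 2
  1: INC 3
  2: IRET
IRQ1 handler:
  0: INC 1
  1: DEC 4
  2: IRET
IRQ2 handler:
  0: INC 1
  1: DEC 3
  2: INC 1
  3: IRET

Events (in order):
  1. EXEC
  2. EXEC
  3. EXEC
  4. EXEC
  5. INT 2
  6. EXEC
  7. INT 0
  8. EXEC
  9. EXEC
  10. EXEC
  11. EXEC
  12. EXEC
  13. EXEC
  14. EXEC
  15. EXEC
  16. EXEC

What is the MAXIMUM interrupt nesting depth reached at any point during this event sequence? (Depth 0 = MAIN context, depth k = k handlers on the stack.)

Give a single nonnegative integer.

Event 1 (EXEC): [MAIN] PC=0: INC 3 -> ACC=3 [depth=0]
Event 2 (EXEC): [MAIN] PC=1: DEC 1 -> ACC=2 [depth=0]
Event 3 (EXEC): [MAIN] PC=2: INC 2 -> ACC=4 [depth=0]
Event 4 (EXEC): [MAIN] PC=3: NOP [depth=0]
Event 5 (INT 2): INT 2 arrives: push (MAIN, PC=4), enter IRQ2 at PC=0 (depth now 1) [depth=1]
Event 6 (EXEC): [IRQ2] PC=0: INC 1 -> ACC=5 [depth=1]
Event 7 (INT 0): INT 0 arrives: push (IRQ2, PC=1), enter IRQ0 at PC=0 (depth now 2) [depth=2]
Event 8 (EXEC): [IRQ0] PC=0: INC 2 -> ACC=7 [depth=2]
Event 9 (EXEC): [IRQ0] PC=1: INC 3 -> ACC=10 [depth=2]
Event 10 (EXEC): [IRQ0] PC=2: IRET -> resume IRQ2 at PC=1 (depth now 1) [depth=1]
Event 11 (EXEC): [IRQ2] PC=1: DEC 3 -> ACC=7 [depth=1]
Event 12 (EXEC): [IRQ2] PC=2: INC 1 -> ACC=8 [depth=1]
Event 13 (EXEC): [IRQ2] PC=3: IRET -> resume MAIN at PC=4 (depth now 0) [depth=0]
Event 14 (EXEC): [MAIN] PC=4: DEC 3 -> ACC=5 [depth=0]
Event 15 (EXEC): [MAIN] PC=5: INC 5 -> ACC=10 [depth=0]
Event 16 (EXEC): [MAIN] PC=6: HALT [depth=0]
Max depth observed: 2

Answer: 2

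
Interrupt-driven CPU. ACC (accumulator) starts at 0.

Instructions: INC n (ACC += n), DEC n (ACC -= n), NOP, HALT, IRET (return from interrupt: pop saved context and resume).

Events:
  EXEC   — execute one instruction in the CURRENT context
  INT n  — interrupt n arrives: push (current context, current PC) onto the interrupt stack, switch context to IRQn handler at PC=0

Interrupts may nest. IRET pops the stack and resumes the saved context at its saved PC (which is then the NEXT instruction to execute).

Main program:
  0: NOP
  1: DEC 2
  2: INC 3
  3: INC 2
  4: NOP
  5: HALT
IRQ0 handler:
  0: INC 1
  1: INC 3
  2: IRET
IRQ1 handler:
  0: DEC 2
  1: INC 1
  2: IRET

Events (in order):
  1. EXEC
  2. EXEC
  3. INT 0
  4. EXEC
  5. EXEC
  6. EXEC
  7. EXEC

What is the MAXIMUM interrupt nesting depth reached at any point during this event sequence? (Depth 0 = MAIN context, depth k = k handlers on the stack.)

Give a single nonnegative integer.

Answer: 1

Derivation:
Event 1 (EXEC): [MAIN] PC=0: NOP [depth=0]
Event 2 (EXEC): [MAIN] PC=1: DEC 2 -> ACC=-2 [depth=0]
Event 3 (INT 0): INT 0 arrives: push (MAIN, PC=2), enter IRQ0 at PC=0 (depth now 1) [depth=1]
Event 4 (EXEC): [IRQ0] PC=0: INC 1 -> ACC=-1 [depth=1]
Event 5 (EXEC): [IRQ0] PC=1: INC 3 -> ACC=2 [depth=1]
Event 6 (EXEC): [IRQ0] PC=2: IRET -> resume MAIN at PC=2 (depth now 0) [depth=0]
Event 7 (EXEC): [MAIN] PC=2: INC 3 -> ACC=5 [depth=0]
Max depth observed: 1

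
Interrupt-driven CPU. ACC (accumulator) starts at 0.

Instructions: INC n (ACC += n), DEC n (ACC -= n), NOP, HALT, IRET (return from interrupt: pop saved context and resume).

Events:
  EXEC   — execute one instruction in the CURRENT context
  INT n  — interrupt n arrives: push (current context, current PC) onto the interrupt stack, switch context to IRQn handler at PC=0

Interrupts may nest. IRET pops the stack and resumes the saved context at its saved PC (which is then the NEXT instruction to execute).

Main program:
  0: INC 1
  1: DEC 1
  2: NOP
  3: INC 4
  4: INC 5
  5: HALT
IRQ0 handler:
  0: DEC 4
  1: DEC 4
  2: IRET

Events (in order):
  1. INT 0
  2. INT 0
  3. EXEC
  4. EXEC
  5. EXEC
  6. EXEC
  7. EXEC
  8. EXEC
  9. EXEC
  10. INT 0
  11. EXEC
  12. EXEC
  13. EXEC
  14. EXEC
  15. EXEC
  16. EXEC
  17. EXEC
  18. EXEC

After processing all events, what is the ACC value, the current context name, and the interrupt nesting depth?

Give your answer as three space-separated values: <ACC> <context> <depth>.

Answer: -15 MAIN 0

Derivation:
Event 1 (INT 0): INT 0 arrives: push (MAIN, PC=0), enter IRQ0 at PC=0 (depth now 1)
Event 2 (INT 0): INT 0 arrives: push (IRQ0, PC=0), enter IRQ0 at PC=0 (depth now 2)
Event 3 (EXEC): [IRQ0] PC=0: DEC 4 -> ACC=-4
Event 4 (EXEC): [IRQ0] PC=1: DEC 4 -> ACC=-8
Event 5 (EXEC): [IRQ0] PC=2: IRET -> resume IRQ0 at PC=0 (depth now 1)
Event 6 (EXEC): [IRQ0] PC=0: DEC 4 -> ACC=-12
Event 7 (EXEC): [IRQ0] PC=1: DEC 4 -> ACC=-16
Event 8 (EXEC): [IRQ0] PC=2: IRET -> resume MAIN at PC=0 (depth now 0)
Event 9 (EXEC): [MAIN] PC=0: INC 1 -> ACC=-15
Event 10 (INT 0): INT 0 arrives: push (MAIN, PC=1), enter IRQ0 at PC=0 (depth now 1)
Event 11 (EXEC): [IRQ0] PC=0: DEC 4 -> ACC=-19
Event 12 (EXEC): [IRQ0] PC=1: DEC 4 -> ACC=-23
Event 13 (EXEC): [IRQ0] PC=2: IRET -> resume MAIN at PC=1 (depth now 0)
Event 14 (EXEC): [MAIN] PC=1: DEC 1 -> ACC=-24
Event 15 (EXEC): [MAIN] PC=2: NOP
Event 16 (EXEC): [MAIN] PC=3: INC 4 -> ACC=-20
Event 17 (EXEC): [MAIN] PC=4: INC 5 -> ACC=-15
Event 18 (EXEC): [MAIN] PC=5: HALT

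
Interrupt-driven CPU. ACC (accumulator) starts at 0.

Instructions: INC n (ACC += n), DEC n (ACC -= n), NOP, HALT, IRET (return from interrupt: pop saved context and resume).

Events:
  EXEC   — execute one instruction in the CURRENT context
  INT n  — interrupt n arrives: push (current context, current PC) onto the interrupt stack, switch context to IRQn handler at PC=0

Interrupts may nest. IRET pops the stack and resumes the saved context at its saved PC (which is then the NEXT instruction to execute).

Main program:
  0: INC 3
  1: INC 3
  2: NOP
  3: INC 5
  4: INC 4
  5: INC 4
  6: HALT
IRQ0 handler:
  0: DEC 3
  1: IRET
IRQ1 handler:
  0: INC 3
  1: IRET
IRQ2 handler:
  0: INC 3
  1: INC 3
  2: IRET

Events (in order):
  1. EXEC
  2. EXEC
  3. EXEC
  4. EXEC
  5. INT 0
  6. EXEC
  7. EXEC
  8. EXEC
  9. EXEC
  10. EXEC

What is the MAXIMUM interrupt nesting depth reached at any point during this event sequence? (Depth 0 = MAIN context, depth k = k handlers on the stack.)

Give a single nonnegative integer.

Answer: 1

Derivation:
Event 1 (EXEC): [MAIN] PC=0: INC 3 -> ACC=3 [depth=0]
Event 2 (EXEC): [MAIN] PC=1: INC 3 -> ACC=6 [depth=0]
Event 3 (EXEC): [MAIN] PC=2: NOP [depth=0]
Event 4 (EXEC): [MAIN] PC=3: INC 5 -> ACC=11 [depth=0]
Event 5 (INT 0): INT 0 arrives: push (MAIN, PC=4), enter IRQ0 at PC=0 (depth now 1) [depth=1]
Event 6 (EXEC): [IRQ0] PC=0: DEC 3 -> ACC=8 [depth=1]
Event 7 (EXEC): [IRQ0] PC=1: IRET -> resume MAIN at PC=4 (depth now 0) [depth=0]
Event 8 (EXEC): [MAIN] PC=4: INC 4 -> ACC=12 [depth=0]
Event 9 (EXEC): [MAIN] PC=5: INC 4 -> ACC=16 [depth=0]
Event 10 (EXEC): [MAIN] PC=6: HALT [depth=0]
Max depth observed: 1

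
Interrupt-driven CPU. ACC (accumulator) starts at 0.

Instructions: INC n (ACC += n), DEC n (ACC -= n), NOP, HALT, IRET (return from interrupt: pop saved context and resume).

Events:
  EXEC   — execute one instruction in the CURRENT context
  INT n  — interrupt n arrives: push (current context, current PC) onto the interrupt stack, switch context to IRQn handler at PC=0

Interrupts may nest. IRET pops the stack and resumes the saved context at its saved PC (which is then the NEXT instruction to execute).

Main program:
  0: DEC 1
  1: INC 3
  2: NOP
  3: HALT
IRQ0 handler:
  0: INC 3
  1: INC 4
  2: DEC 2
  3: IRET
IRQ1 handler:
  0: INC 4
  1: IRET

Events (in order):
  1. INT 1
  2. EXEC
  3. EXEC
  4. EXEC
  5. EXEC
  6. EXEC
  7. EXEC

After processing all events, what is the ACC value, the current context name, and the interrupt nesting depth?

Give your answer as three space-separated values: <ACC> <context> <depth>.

Answer: 6 MAIN 0

Derivation:
Event 1 (INT 1): INT 1 arrives: push (MAIN, PC=0), enter IRQ1 at PC=0 (depth now 1)
Event 2 (EXEC): [IRQ1] PC=0: INC 4 -> ACC=4
Event 3 (EXEC): [IRQ1] PC=1: IRET -> resume MAIN at PC=0 (depth now 0)
Event 4 (EXEC): [MAIN] PC=0: DEC 1 -> ACC=3
Event 5 (EXEC): [MAIN] PC=1: INC 3 -> ACC=6
Event 6 (EXEC): [MAIN] PC=2: NOP
Event 7 (EXEC): [MAIN] PC=3: HALT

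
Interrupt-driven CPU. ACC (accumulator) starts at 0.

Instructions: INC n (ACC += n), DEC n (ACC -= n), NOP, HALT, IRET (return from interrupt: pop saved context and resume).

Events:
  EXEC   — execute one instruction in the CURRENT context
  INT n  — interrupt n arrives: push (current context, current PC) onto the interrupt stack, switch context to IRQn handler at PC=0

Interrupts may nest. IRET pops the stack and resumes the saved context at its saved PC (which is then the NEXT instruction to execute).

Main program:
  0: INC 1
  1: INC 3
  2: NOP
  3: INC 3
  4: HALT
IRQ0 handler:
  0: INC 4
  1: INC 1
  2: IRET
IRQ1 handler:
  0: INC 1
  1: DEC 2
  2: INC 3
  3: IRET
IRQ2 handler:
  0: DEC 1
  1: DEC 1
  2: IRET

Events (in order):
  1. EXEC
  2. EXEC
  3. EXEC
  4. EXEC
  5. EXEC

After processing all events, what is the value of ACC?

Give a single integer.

Answer: 7

Derivation:
Event 1 (EXEC): [MAIN] PC=0: INC 1 -> ACC=1
Event 2 (EXEC): [MAIN] PC=1: INC 3 -> ACC=4
Event 3 (EXEC): [MAIN] PC=2: NOP
Event 4 (EXEC): [MAIN] PC=3: INC 3 -> ACC=7
Event 5 (EXEC): [MAIN] PC=4: HALT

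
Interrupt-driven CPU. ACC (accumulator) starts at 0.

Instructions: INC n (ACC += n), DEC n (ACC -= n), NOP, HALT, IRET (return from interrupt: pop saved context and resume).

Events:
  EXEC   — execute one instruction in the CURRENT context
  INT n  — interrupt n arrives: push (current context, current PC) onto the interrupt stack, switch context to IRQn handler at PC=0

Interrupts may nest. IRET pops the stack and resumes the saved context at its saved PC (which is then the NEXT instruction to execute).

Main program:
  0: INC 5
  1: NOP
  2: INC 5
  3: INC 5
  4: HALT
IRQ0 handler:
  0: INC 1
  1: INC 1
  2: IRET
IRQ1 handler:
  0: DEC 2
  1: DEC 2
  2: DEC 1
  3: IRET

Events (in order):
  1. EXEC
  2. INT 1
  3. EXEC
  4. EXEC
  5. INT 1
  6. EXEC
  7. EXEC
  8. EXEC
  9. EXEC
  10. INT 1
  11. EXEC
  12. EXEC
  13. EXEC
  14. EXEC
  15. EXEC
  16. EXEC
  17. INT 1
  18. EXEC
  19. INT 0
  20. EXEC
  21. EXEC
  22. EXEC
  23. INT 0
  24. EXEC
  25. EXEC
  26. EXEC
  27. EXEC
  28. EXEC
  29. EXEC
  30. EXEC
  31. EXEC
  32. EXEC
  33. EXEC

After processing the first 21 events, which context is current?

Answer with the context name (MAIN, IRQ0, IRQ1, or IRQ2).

Answer: IRQ0

Derivation:
Event 1 (EXEC): [MAIN] PC=0: INC 5 -> ACC=5
Event 2 (INT 1): INT 1 arrives: push (MAIN, PC=1), enter IRQ1 at PC=0 (depth now 1)
Event 3 (EXEC): [IRQ1] PC=0: DEC 2 -> ACC=3
Event 4 (EXEC): [IRQ1] PC=1: DEC 2 -> ACC=1
Event 5 (INT 1): INT 1 arrives: push (IRQ1, PC=2), enter IRQ1 at PC=0 (depth now 2)
Event 6 (EXEC): [IRQ1] PC=0: DEC 2 -> ACC=-1
Event 7 (EXEC): [IRQ1] PC=1: DEC 2 -> ACC=-3
Event 8 (EXEC): [IRQ1] PC=2: DEC 1 -> ACC=-4
Event 9 (EXEC): [IRQ1] PC=3: IRET -> resume IRQ1 at PC=2 (depth now 1)
Event 10 (INT 1): INT 1 arrives: push (IRQ1, PC=2), enter IRQ1 at PC=0 (depth now 2)
Event 11 (EXEC): [IRQ1] PC=0: DEC 2 -> ACC=-6
Event 12 (EXEC): [IRQ1] PC=1: DEC 2 -> ACC=-8
Event 13 (EXEC): [IRQ1] PC=2: DEC 1 -> ACC=-9
Event 14 (EXEC): [IRQ1] PC=3: IRET -> resume IRQ1 at PC=2 (depth now 1)
Event 15 (EXEC): [IRQ1] PC=2: DEC 1 -> ACC=-10
Event 16 (EXEC): [IRQ1] PC=3: IRET -> resume MAIN at PC=1 (depth now 0)
Event 17 (INT 1): INT 1 arrives: push (MAIN, PC=1), enter IRQ1 at PC=0 (depth now 1)
Event 18 (EXEC): [IRQ1] PC=0: DEC 2 -> ACC=-12
Event 19 (INT 0): INT 0 arrives: push (IRQ1, PC=1), enter IRQ0 at PC=0 (depth now 2)
Event 20 (EXEC): [IRQ0] PC=0: INC 1 -> ACC=-11
Event 21 (EXEC): [IRQ0] PC=1: INC 1 -> ACC=-10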